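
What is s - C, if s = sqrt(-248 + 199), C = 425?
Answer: -425 + 7*I ≈ -425.0 + 7.0*I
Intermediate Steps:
s = 7*I (s = sqrt(-49) = 7*I ≈ 7.0*I)
s - C = 7*I - 1*425 = 7*I - 425 = -425 + 7*I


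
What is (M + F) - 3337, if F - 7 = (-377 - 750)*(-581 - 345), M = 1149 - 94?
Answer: 1041327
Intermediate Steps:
M = 1055
F = 1043609 (F = 7 + (-377 - 750)*(-581 - 345) = 7 - 1127*(-926) = 7 + 1043602 = 1043609)
(M + F) - 3337 = (1055 + 1043609) - 3337 = 1044664 - 3337 = 1041327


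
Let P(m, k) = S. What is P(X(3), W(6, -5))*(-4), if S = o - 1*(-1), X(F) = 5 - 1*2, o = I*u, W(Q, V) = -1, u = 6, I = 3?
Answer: -76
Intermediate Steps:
o = 18 (o = 3*6 = 18)
X(F) = 3 (X(F) = 5 - 2 = 3)
S = 19 (S = 18 - 1*(-1) = 18 + 1 = 19)
P(m, k) = 19
P(X(3), W(6, -5))*(-4) = 19*(-4) = -76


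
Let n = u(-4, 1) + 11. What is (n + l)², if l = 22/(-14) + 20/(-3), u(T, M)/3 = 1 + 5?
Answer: 190096/441 ≈ 431.06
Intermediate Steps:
u(T, M) = 18 (u(T, M) = 3*(1 + 5) = 3*6 = 18)
n = 29 (n = 18 + 11 = 29)
l = -173/21 (l = 22*(-1/14) + 20*(-⅓) = -11/7 - 20/3 = -173/21 ≈ -8.2381)
(n + l)² = (29 - 173/21)² = (436/21)² = 190096/441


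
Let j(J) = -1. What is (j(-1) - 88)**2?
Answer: 7921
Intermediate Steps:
(j(-1) - 88)**2 = (-1 - 88)**2 = (-89)**2 = 7921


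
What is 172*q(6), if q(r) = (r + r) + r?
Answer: 3096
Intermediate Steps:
q(r) = 3*r (q(r) = 2*r + r = 3*r)
172*q(6) = 172*(3*6) = 172*18 = 3096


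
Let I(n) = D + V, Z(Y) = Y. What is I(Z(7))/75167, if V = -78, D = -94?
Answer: -172/75167 ≈ -0.0022882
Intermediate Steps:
I(n) = -172 (I(n) = -94 - 78 = -172)
I(Z(7))/75167 = -172/75167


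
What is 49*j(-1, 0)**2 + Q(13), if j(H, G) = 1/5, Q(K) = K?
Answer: 374/25 ≈ 14.960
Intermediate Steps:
j(H, G) = 1/5
49*j(-1, 0)**2 + Q(13) = 49*(1/5)**2 + 13 = 49*(1/25) + 13 = 49/25 + 13 = 374/25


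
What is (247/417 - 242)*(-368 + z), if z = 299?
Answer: 2315341/139 ≈ 16657.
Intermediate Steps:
(247/417 - 242)*(-368 + z) = (247/417 - 242)*(-368 + 299) = (247*(1/417) - 242)*(-69) = (247/417 - 242)*(-69) = -100667/417*(-69) = 2315341/139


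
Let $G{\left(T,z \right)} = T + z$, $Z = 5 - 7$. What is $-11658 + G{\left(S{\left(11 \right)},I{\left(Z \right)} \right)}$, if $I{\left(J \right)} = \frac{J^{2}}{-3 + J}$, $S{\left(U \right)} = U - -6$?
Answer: $- \frac{58209}{5} \approx -11642.0$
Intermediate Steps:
$Z = -2$
$S{\left(U \right)} = 6 + U$ ($S{\left(U \right)} = U + 6 = 6 + U$)
$I{\left(J \right)} = \frac{J^{2}}{-3 + J}$
$-11658 + G{\left(S{\left(11 \right)},I{\left(Z \right)} \right)} = -11658 + \left(\left(6 + 11\right) + \frac{\left(-2\right)^{2}}{-3 - 2}\right) = -11658 + \left(17 + \frac{4}{-5}\right) = -11658 + \left(17 + 4 \left(- \frac{1}{5}\right)\right) = -11658 + \left(17 - \frac{4}{5}\right) = -11658 + \frac{81}{5} = - \frac{58209}{5}$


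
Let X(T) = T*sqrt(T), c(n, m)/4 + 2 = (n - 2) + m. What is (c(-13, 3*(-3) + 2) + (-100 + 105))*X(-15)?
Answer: 1365*I*sqrt(15) ≈ 5286.6*I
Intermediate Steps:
c(n, m) = -16 + 4*m + 4*n (c(n, m) = -8 + 4*((n - 2) + m) = -8 + 4*((-2 + n) + m) = -8 + 4*(-2 + m + n) = -8 + (-8 + 4*m + 4*n) = -16 + 4*m + 4*n)
X(T) = T**(3/2)
(c(-13, 3*(-3) + 2) + (-100 + 105))*X(-15) = ((-16 + 4*(3*(-3) + 2) + 4*(-13)) + (-100 + 105))*(-15)**(3/2) = ((-16 + 4*(-9 + 2) - 52) + 5)*(-15*I*sqrt(15)) = ((-16 + 4*(-7) - 52) + 5)*(-15*I*sqrt(15)) = ((-16 - 28 - 52) + 5)*(-15*I*sqrt(15)) = (-96 + 5)*(-15*I*sqrt(15)) = -(-1365)*I*sqrt(15) = 1365*I*sqrt(15)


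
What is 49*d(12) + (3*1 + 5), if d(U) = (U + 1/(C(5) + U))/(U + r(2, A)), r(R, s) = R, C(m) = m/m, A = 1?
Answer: 1307/26 ≈ 50.269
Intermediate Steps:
C(m) = 1
d(U) = (U + 1/(1 + U))/(2 + U) (d(U) = (U + 1/(1 + U))/(U + 2) = (U + 1/(1 + U))/(2 + U))
49*d(12) + (3*1 + 5) = 49*((1 + 12 + 12²)/(2 + 12² + 3*12)) + (3*1 + 5) = 49*((1 + 12 + 144)/(2 + 144 + 36)) + (3 + 5) = 49*(157/182) + 8 = 1099/26 + 8 = 1307/26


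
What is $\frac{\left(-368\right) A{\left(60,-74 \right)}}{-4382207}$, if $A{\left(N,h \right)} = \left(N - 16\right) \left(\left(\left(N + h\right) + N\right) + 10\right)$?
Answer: $\frac{906752}{4382207} \approx 0.20692$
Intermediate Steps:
$A{\left(N,h \right)} = \left(-16 + N\right) \left(10 + h + 2 N\right)$ ($A{\left(N,h \right)} = \left(-16 + N\right) \left(\left(h + 2 N\right) + 10\right) = \left(-16 + N\right) \left(10 + h + 2 N\right)$)
$\frac{\left(-368\right) A{\left(60,-74 \right)}}{-4382207} = \frac{\left(-368\right) \left(-160 - 1320 - -1184 + 2 \cdot 60^{2} + 60 \left(-74\right)\right)}{-4382207} = - 368 \left(-160 - 1320 + 1184 + 2 \cdot 3600 - 4440\right) \left(- \frac{1}{4382207}\right) = - 368 \left(-160 - 1320 + 1184 + 7200 - 4440\right) \left(- \frac{1}{4382207}\right) = \left(-368\right) 2464 \left(- \frac{1}{4382207}\right) = \left(-906752\right) \left(- \frac{1}{4382207}\right) = \frac{906752}{4382207}$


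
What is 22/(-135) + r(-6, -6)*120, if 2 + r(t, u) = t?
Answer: -129622/135 ≈ -960.16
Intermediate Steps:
r(t, u) = -2 + t
22/(-135) + r(-6, -6)*120 = 22/(-135) + (-2 - 6)*120 = 22*(-1/135) - 8*120 = -22/135 - 960 = -129622/135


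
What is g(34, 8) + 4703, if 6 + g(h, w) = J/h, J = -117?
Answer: 159581/34 ≈ 4693.6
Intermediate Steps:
g(h, w) = -6 - 117/h
g(34, 8) + 4703 = (-6 - 117/34) + 4703 = -321/34 + 4703 = 159581/34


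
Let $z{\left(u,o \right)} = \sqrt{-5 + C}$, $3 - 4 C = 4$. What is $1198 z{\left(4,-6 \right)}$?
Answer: $599 i \sqrt{21} \approx 2745.0 i$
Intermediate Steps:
$C = - \frac{1}{4}$ ($C = \frac{3}{4} - 1 = - \frac{1}{4} \approx -0.25$)
$z{\left(u,o \right)} = \frac{i \sqrt{21}}{2}$ ($z{\left(u,o \right)} = \sqrt{-5 - \frac{1}{4}} = \sqrt{- \frac{21}{4}} = \frac{i \sqrt{21}}{2}$)
$1198 z{\left(4,-6 \right)} = 1198 \frac{i \sqrt{21}}{2} = 599 i \sqrt{21}$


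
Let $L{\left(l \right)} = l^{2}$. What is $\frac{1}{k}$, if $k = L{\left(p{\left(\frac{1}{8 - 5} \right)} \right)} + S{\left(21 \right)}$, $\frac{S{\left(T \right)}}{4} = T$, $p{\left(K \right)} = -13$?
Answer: $\frac{1}{253} \approx 0.0039526$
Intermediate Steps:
$S{\left(T \right)} = 4 T$
$k = 253$ ($k = \left(-13\right)^{2} + 4 \cdot 21 = 169 + 84 = 253$)
$\frac{1}{k} = \frac{1}{253}$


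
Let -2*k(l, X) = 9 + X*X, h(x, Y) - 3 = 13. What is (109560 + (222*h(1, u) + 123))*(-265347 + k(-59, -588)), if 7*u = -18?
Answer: -99244476045/2 ≈ -4.9622e+10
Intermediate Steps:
u = -18/7 (u = (⅐)*(-18) = -18/7 ≈ -2.5714)
h(x, Y) = 16 (h(x, Y) = 3 + 13 = 16)
k(l, X) = -9/2 - X²/2 (k(l, X) = -(9 + X*X)/2 = -(9 + X²)/2 = -9/2 - X²/2)
(109560 + (222*h(1, u) + 123))*(-265347 + k(-59, -588)) = (109560 + (222*16 + 123))*(-265347 + (-9/2 - ½*(-588)²)) = (109560 + (3552 + 123))*(-265347 + (-9/2 - ½*345744)) = (109560 + 3675)*(-265347 + (-9/2 - 172872)) = 113235*(-265347 - 345753/2) = 113235*(-876447/2) = -99244476045/2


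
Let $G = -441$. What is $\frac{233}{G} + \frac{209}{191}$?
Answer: $\frac{47666}{84231} \approx 0.5659$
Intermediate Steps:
$\frac{233}{G} + \frac{209}{191} = \frac{233}{-441} + \frac{209}{191} = 233 \left(- \frac{1}{441}\right) + 209 \cdot \frac{1}{191} = - \frac{233}{441} + \frac{209}{191} = \frac{47666}{84231}$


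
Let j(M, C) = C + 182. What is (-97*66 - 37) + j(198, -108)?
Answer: -6365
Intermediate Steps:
j(M, C) = 182 + C
(-97*66 - 37) + j(198, -108) = (-97*66 - 37) + (182 - 108) = (-6402 - 37) + 74 = -6439 + 74 = -6365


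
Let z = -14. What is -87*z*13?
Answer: 15834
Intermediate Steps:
-87*z*13 = -87*(-14)*13 = 1218*13 = 15834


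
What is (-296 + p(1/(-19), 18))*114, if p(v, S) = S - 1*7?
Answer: -32490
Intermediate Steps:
p(v, S) = -7 + S (p(v, S) = S - 7 = -7 + S)
(-296 + p(1/(-19), 18))*114 = (-296 + (-7 + 18))*114 = (-296 + 11)*114 = -285*114 = -32490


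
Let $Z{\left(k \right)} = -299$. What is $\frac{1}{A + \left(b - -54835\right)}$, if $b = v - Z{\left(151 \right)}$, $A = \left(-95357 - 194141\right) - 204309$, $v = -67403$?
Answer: $- \frac{1}{506076} \approx -1.976 \cdot 10^{-6}$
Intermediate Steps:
$A = -493807$ ($A = \left(-95357 - 194141\right) - 204309 = -289498 - 204309 = -493807$)
$b = -67104$ ($b = -67403 - -299 = -67403 + 299 = -67104$)
$\frac{1}{A + \left(b - -54835\right)} = \frac{1}{-493807 - 12269} = \frac{1}{-506076} = - \frac{1}{506076}$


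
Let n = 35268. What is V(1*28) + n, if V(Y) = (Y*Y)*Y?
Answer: 57220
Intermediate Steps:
V(Y) = Y³ (V(Y) = Y²*Y = Y³)
V(1*28) + n = (1*28)³ + 35268 = 28³ + 35268 = 21952 + 35268 = 57220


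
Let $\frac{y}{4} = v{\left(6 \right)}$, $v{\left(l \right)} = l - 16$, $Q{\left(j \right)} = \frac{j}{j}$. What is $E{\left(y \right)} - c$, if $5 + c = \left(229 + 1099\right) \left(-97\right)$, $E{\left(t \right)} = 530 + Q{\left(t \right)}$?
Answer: $129352$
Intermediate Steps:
$Q{\left(j \right)} = 1$
$v{\left(l \right)} = -16 + l$
$y = -40$ ($y = 4 \left(-16 + 6\right) = 4 \left(-10\right) = -40$)
$E{\left(t \right)} = 531$ ($E{\left(t \right)} = 530 + 1 = 531$)
$c = -128821$ ($c = -5 + \left(229 + 1099\right) \left(-97\right) = -5 + 1328 \left(-97\right) = -5 - 128816 = -128821$)
$E{\left(y \right)} - c = 531 - -128821 = 531 + 128821 = 129352$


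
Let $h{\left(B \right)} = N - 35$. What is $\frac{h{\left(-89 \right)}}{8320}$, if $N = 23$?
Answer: $- \frac{3}{2080} \approx -0.0014423$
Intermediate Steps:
$h{\left(B \right)} = -12$ ($h{\left(B \right)} = 23 - 35 = -12$)
$\frac{h{\left(-89 \right)}}{8320} = - \frac{12}{8320} = \left(-12\right) \frac{1}{8320} = - \frac{3}{2080}$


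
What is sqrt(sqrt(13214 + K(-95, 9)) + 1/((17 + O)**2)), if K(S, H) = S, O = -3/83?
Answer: sqrt(6889 + 1982464*sqrt(13119))/1408 ≈ 10.702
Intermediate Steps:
O = -3/83 (O = -3*1/83 = -3/83 ≈ -0.036145)
sqrt(sqrt(13214 + K(-95, 9)) + 1/((17 + O)**2)) = sqrt(sqrt(13214 - 95) + 1/((17 - 3/83)**2)) = sqrt(sqrt(13119) + 1/((1408/83)**2)) = sqrt(sqrt(13119) + 1/(1982464/6889)) = sqrt(sqrt(13119) + 6889/1982464) = sqrt(6889/1982464 + sqrt(13119))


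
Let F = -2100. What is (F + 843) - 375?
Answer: -1632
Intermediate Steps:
(F + 843) - 375 = (-2100 + 843) - 375 = -1257 - 375 = -1632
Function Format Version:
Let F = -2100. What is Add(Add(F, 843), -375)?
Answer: -1632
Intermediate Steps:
Add(Add(F, 843), -375) = Add(Add(-2100, 843), -375) = Add(-1257, -375) = -1632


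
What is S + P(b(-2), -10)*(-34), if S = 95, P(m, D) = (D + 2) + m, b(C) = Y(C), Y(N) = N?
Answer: 435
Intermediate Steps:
b(C) = C
P(m, D) = 2 + D + m (P(m, D) = (2 + D) + m = 2 + D + m)
S + P(b(-2), -10)*(-34) = 95 + (2 - 10 - 2)*(-34) = 95 - 10*(-34) = 95 + 340 = 435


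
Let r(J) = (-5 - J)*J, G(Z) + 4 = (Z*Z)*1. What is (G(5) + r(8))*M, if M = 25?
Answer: -2075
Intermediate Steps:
G(Z) = -4 + Z² (G(Z) = -4 + (Z*Z)*1 = -4 + Z²*1 = -4 + Z²)
r(J) = J*(-5 - J)
(G(5) + r(8))*M = ((-4 + 5²) - 1*8*(5 + 8))*25 = ((-4 + 25) - 1*8*13)*25 = (21 - 104)*25 = -83*25 = -2075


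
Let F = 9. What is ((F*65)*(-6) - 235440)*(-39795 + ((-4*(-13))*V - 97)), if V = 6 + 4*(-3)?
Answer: 9606745800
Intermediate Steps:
V = -6 (V = 6 - 12 = -6)
((F*65)*(-6) - 235440)*(-39795 + ((-4*(-13))*V - 97)) = ((9*65)*(-6) - 235440)*(-39795 + (-4*(-13)*(-6) - 97)) = (585*(-6) - 235440)*(-39795 + (52*(-6) - 97)) = (-3510 - 235440)*(-39795 + (-312 - 97)) = -238950*(-39795 - 409) = -238950*(-40204) = 9606745800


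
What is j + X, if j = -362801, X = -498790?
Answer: -861591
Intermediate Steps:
j + X = -362801 - 498790 = -861591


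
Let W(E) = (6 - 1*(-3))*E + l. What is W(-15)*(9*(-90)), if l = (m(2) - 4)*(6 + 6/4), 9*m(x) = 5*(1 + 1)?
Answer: 126900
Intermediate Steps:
m(x) = 10/9 (m(x) = (5*(1 + 1))/9 = (5*2)/9 = (⅑)*10 = 10/9)
l = -65/3 (l = (10/9 - 4)*(6 + 6/4) = -26*(6 + 6*(¼))/9 = -26*(6 + 3/2)/9 = -26/9*15/2 = -65/3 ≈ -21.667)
W(E) = -65/3 + 9*E (W(E) = (6 - 1*(-3))*E - 65/3 = (6 + 3)*E - 65/3 = 9*E - 65/3 = -65/3 + 9*E)
W(-15)*(9*(-90)) = (-65/3 + 9*(-15))*(9*(-90)) = (-65/3 - 135)*(-810) = -470/3*(-810) = 126900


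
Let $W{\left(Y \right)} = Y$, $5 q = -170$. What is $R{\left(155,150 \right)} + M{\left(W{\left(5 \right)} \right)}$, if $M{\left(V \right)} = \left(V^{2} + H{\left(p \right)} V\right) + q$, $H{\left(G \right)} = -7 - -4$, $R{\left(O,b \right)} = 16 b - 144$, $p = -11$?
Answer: $2232$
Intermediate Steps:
$q = -34$ ($q = \frac{1}{5} \left(-170\right) = -34$)
$R{\left(O,b \right)} = -144 + 16 b$
$H{\left(G \right)} = -3$ ($H{\left(G \right)} = -7 + 4 = -3$)
$M{\left(V \right)} = -34 + V^{2} - 3 V$ ($M{\left(V \right)} = \left(V^{2} - 3 V\right) - 34 = -34 + V^{2} - 3 V$)
$R{\left(155,150 \right)} + M{\left(W{\left(5 \right)} \right)} = \left(-144 + 16 \cdot 150\right) - \left(49 - 25\right) = \left(-144 + 2400\right) - 24 = 2256 - 24 = 2232$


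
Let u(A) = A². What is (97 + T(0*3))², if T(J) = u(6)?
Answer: 17689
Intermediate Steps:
T(J) = 36 (T(J) = 6² = 36)
(97 + T(0*3))² = (97 + 36)² = 133² = 17689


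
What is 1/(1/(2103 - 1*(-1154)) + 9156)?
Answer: 3257/29821093 ≈ 0.00010922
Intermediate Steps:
1/(1/(2103 - 1*(-1154)) + 9156) = 1/(1/(2103 + 1154) + 9156) = 1/(1/3257 + 9156) = 1/(29821093/3257) = 3257/29821093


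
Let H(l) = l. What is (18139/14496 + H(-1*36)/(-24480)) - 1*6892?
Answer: -8490503093/1232160 ≈ -6890.8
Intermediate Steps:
(18139/14496 + H(-1*36)/(-24480)) - 1*6892 = (18139/14496 - 1*36/(-24480)) - 1*6892 = (18139*(1/14496) - 36*(-1/24480)) - 6892 = (18139/14496 + 1/680) - 6892 = 1543627/1232160 - 6892 = -8490503093/1232160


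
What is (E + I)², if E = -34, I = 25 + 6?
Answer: 9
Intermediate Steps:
I = 31
(E + I)² = (-34 + 31)² = (-3)² = 9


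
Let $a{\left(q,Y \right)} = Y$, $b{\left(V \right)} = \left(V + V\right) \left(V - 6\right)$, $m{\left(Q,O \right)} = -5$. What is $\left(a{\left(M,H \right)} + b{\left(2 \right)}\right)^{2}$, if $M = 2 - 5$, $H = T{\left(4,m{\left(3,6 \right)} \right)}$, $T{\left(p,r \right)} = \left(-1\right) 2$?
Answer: $324$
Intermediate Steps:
$b{\left(V \right)} = 2 V \left(-6 + V\right)$
$T{\left(p,r \right)} = -2$
$H = -2$
$M = -3$ ($M = 2 - 5 = -3$)
$\left(a{\left(M,H \right)} + b{\left(2 \right)}\right)^{2} = \left(-2 + 2 \cdot 2 \left(-6 + 2\right)\right)^{2} = \left(-2 + 2 \cdot 2 \left(-4\right)\right)^{2} = \left(-2 - 16\right)^{2} = \left(-18\right)^{2} = 324$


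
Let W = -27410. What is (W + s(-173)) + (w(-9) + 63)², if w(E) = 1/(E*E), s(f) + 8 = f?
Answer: -154973735/6561 ≈ -23620.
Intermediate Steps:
s(f) = -8 + f
w(E) = E⁻² (w(E) = 1/(E²) = E⁻²)
(W + s(-173)) + (w(-9) + 63)² = (-27410 + (-8 - 173)) + ((-9)⁻² + 63)² = (-27410 - 181) + (1/81 + 63)² = -27591 + (5104/81)² = -27591 + 26050816/6561 = -154973735/6561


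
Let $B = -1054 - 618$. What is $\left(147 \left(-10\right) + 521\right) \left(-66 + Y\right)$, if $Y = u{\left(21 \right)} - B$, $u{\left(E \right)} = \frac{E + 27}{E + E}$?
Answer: $- \frac{10676250}{7} \approx -1.5252 \cdot 10^{6}$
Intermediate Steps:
$B = -1672$ ($B = -1054 - 618 = -1672$)
$u{\left(E \right)} = \frac{27 + E}{2 E}$
$Y = \frac{11712}{7}$ ($Y = \frac{27 + 21}{2 \cdot 21} - -1672 = \frac{1}{2} \cdot \frac{1}{21} \cdot 48 + 1672 = \frac{8}{7} + 1672 = \frac{11712}{7} \approx 1673.1$)
$\left(147 \left(-10\right) + 521\right) \left(-66 + Y\right) = \left(147 \left(-10\right) + 521\right) \left(-66 + \frac{11712}{7}\right) = \left(-1470 + 521\right) \frac{11250}{7} = \left(-949\right) \frac{11250}{7} = - \frac{10676250}{7}$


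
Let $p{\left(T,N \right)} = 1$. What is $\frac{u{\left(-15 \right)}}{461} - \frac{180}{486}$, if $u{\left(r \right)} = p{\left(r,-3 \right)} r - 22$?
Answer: $- \frac{5609}{12447} \approx -0.45063$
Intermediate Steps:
$u{\left(r \right)} = -22 + r$ ($u{\left(r \right)} = 1 r - 22 = r - 22 = -22 + r$)
$\frac{u{\left(-15 \right)}}{461} - \frac{180}{486} = \frac{-22 - 15}{461} - \frac{180}{486} = \left(-37\right) \frac{1}{461} - \frac{10}{27} = - \frac{37}{461} - \frac{10}{27} = - \frac{5609}{12447}$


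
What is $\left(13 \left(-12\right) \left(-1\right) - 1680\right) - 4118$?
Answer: $-5642$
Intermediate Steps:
$\left(13 \left(-12\right) \left(-1\right) - 1680\right) - 4118 = \left(\left(-156\right) \left(-1\right) - 1680\right) - 4118 = \left(156 - 1680\right) - 4118 = -1524 - 4118 = -5642$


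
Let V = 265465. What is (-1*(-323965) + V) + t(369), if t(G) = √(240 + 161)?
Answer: 589430 + √401 ≈ 5.8945e+5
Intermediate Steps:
t(G) = √401
(-1*(-323965) + V) + t(369) = (-1*(-323965) + 265465) + √401 = (323965 + 265465) + √401 = 589430 + √401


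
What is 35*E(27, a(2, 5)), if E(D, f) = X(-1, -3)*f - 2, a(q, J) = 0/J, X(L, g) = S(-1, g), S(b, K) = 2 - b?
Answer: -70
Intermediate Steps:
X(L, g) = 3 (X(L, g) = 2 - 1*(-1) = 2 + 1 = 3)
a(q, J) = 0
E(D, f) = -2 + 3*f (E(D, f) = 3*f - 2 = -2 + 3*f)
35*E(27, a(2, 5)) = 35*(-2 + 3*0) = 35*(-2 + 0) = 35*(-2) = -70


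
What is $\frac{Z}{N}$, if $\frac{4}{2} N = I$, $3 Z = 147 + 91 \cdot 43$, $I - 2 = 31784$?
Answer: $\frac{4060}{47679} \approx 0.085153$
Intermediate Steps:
$I = 31786$ ($I = 2 + 31784 = 31786$)
$Z = \frac{4060}{3}$ ($Z = \frac{147 + 91 \cdot 43}{3} = \frac{147 + 3913}{3} = \frac{1}{3} \cdot 4060 = \frac{4060}{3} \approx 1353.3$)
$N = 15893$ ($N = \frac{1}{2} \cdot 31786 = 15893$)
$\frac{Z}{N} = \frac{4060}{3 \cdot 15893} = \frac{4060}{3} \cdot \frac{1}{15893} = \frac{4060}{47679}$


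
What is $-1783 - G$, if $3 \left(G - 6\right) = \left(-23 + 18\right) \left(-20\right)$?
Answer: $- \frac{5467}{3} \approx -1822.3$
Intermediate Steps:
$G = \frac{118}{3}$ ($G = 6 + \frac{\left(-23 + 18\right) \left(-20\right)}{3} = 6 + \frac{\left(-5\right) \left(-20\right)}{3} = 6 + \frac{1}{3} \cdot 100 = 6 + \frac{100}{3} = \frac{118}{3} \approx 39.333$)
$-1783 - G = -1783 - \frac{118}{3} = - \frac{5467}{3}$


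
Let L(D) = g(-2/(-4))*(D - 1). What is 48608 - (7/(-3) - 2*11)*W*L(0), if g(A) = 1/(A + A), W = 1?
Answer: 145751/3 ≈ 48584.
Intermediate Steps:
g(A) = 1/(2*A)
L(D) = -1 + D (L(D) = (1/(2*((-2/(-4)))))*(D - 1) = (1/(2*((-2*(-¼)))))*(-1 + D) = (1/(2*(½)))*(-1 + D) = ((½)*2)*(-1 + D) = 1*(-1 + D) = -1 + D)
48608 - (7/(-3) - 2*11)*W*L(0) = 48608 - (7/(-3) - 2*11)*1*(-1 + 0) = 48608 - (7*(-⅓) - 22)*1*(-1) = 48608 - (-7/3 - 22)*(-1) = 48608 - (-73)*(-1)/3 = 48608 - 1*73/3 = 48608 - 73/3 = 145751/3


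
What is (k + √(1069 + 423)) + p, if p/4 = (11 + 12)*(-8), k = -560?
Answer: -1296 + 2*√373 ≈ -1257.4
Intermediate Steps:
p = -736 (p = 4*((11 + 12)*(-8)) = 4*(23*(-8)) = 4*(-184) = -736)
(k + √(1069 + 423)) + p = (-560 + √(1069 + 423)) - 736 = (-560 + √1492) - 736 = (-560 + 2*√373) - 736 = -1296 + 2*√373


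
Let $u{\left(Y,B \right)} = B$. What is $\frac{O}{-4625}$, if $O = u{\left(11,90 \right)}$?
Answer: $- \frac{18}{925} \approx -0.019459$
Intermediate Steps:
$O = 90$
$\frac{O}{-4625} = \frac{90}{-4625} = 90 \left(- \frac{1}{4625}\right) = - \frac{18}{925}$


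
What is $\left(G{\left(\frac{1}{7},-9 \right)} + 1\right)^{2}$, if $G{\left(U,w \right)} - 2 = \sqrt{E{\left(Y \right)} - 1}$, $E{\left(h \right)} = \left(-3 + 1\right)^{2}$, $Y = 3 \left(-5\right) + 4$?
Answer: $\left(3 + \sqrt{3}\right)^{2} \approx 22.392$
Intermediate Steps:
$Y = -11$ ($Y = -15 + 4 = -11$)
$E{\left(h \right)} = 4$ ($E{\left(h \right)} = \left(-2\right)^{2} = 4$)
$G{\left(U,w \right)} = 2 + \sqrt{3}$ ($G{\left(U,w \right)} = 2 + \sqrt{4 - 1} = 2 + \sqrt{3}$)
$\left(G{\left(\frac{1}{7},-9 \right)} + 1\right)^{2} = \left(\left(2 + \sqrt{3}\right) + 1\right)^{2} = \left(3 + \sqrt{3}\right)^{2}$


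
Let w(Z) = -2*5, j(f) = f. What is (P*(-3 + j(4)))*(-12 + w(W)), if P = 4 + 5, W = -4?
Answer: -198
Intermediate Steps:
P = 9
w(Z) = -10
(P*(-3 + j(4)))*(-12 + w(W)) = (9*(-3 + 4))*(-12 - 10) = (9*1)*(-22) = 9*(-22) = -198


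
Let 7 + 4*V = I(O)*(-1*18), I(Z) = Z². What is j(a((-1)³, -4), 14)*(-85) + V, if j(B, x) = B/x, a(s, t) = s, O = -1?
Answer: -5/28 ≈ -0.17857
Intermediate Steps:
V = -25/4 (V = -7/4 + ((-1)²*(-1*18))/4 = -7/4 + (1*(-18))/4 = -7/4 + (¼)*(-18) = -7/4 - 9/2 = -25/4 ≈ -6.2500)
j(a((-1)³, -4), 14)*(-85) + V = ((-1)³/14)*(-85) - 25/4 = -1*1/14*(-85) - 25/4 = -1/14*(-85) - 25/4 = 85/14 - 25/4 = -5/28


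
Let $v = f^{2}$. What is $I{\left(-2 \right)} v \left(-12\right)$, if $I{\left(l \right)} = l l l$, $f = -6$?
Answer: $3456$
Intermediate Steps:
$I{\left(l \right)} = l^{3}$ ($I{\left(l \right)} = l^{2} l = l^{3}$)
$v = 36$ ($v = \left(-6\right)^{2} = 36$)
$I{\left(-2 \right)} v \left(-12\right) = \left(-2\right)^{3} \cdot 36 \left(-12\right) = \left(-8\right) 36 \left(-12\right) = \left(-288\right) \left(-12\right) = 3456$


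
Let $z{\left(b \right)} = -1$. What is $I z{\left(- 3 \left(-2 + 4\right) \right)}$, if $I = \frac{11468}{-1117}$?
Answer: $\frac{11468}{1117} \approx 10.267$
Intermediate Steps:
$I = - \frac{11468}{1117}$ ($I = 11468 \left(- \frac{1}{1117}\right) = - \frac{11468}{1117} \approx -10.267$)
$I z{\left(- 3 \left(-2 + 4\right) \right)} = \left(- \frac{11468}{1117}\right) \left(-1\right) = \frac{11468}{1117}$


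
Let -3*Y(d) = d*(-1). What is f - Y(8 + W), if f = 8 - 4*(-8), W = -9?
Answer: 121/3 ≈ 40.333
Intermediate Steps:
Y(d) = d/3 (Y(d) = -d*(-1)/3 = -(-1)*d/3 = d/3)
f = 40 (f = 8 + 32 = 40)
f - Y(8 + W) = 40 - (8 - 9)/3 = 40 - (-1)/3 = 40 - 1*(-⅓) = 40 + ⅓ = 121/3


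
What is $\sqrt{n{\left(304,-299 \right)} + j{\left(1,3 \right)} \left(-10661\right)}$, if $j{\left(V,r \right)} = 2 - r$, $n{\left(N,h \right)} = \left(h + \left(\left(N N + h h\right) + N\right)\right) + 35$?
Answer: $\sqrt{192518} \approx 438.77$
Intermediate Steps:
$n{\left(N,h \right)} = 35 + N + h + N^{2} + h^{2}$ ($n{\left(N,h \right)} = \left(h + \left(\left(N^{2} + h^{2}\right) + N\right)\right) + 35 = \left(h + \left(N + N^{2} + h^{2}\right)\right) + 35 = \left(N + h + N^{2} + h^{2}\right) + 35 = 35 + N + h + N^{2} + h^{2}$)
$\sqrt{n{\left(304,-299 \right)} + j{\left(1,3 \right)} \left(-10661\right)} = \sqrt{\left(35 + 304 - 299 + 304^{2} + \left(-299\right)^{2}\right) + \left(2 - 3\right) \left(-10661\right)} = \sqrt{\left(35 + 304 - 299 + 92416 + 89401\right) + \left(2 - 3\right) \left(-10661\right)} = \sqrt{181857 - -10661} = \sqrt{181857 + 10661} = \sqrt{192518}$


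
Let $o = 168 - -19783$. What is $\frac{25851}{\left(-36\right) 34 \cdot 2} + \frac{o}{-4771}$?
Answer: $- \frac{57391723}{3893136} \approx -14.742$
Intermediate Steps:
$o = 19951$ ($o = 168 + 19783 = 19951$)
$\frac{25851}{\left(-36\right) 34 \cdot 2} + \frac{o}{-4771} = \frac{25851}{\left(-36\right) 34 \cdot 2} + \frac{19951}{-4771} = \frac{25851}{\left(-1224\right) 2} + 19951 \left(- \frac{1}{4771}\right) = \frac{25851}{-2448} - \frac{19951}{4771} = 25851 \left(- \frac{1}{2448}\right) - \frac{19951}{4771} = - \frac{8617}{816} - \frac{19951}{4771} = - \frac{57391723}{3893136}$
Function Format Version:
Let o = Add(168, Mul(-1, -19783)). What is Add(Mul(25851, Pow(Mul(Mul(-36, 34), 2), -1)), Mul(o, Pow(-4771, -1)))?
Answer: Rational(-57391723, 3893136) ≈ -14.742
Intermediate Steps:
o = 19951 (o = Add(168, 19783) = 19951)
Add(Mul(25851, Pow(Mul(Mul(-36, 34), 2), -1)), Mul(o, Pow(-4771, -1))) = Add(Mul(25851, Pow(Mul(Mul(-36, 34), 2), -1)), Mul(19951, Pow(-4771, -1))) = Add(Mul(25851, Pow(Mul(-1224, 2), -1)), Mul(19951, Rational(-1, 4771))) = Add(Mul(25851, Pow(-2448, -1)), Rational(-19951, 4771)) = Add(Mul(25851, Rational(-1, 2448)), Rational(-19951, 4771)) = Add(Rational(-8617, 816), Rational(-19951, 4771)) = Rational(-57391723, 3893136)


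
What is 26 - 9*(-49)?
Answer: 467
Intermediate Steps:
26 - 9*(-49) = 26 + 441 = 467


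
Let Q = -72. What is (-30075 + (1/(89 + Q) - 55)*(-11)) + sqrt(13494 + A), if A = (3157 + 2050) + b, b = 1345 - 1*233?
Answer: -501001/17 + sqrt(19813) ≈ -29330.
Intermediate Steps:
b = 1112 (b = 1345 - 233 = 1112)
A = 6319 (A = (3157 + 2050) + 1112 = 5207 + 1112 = 6319)
(-30075 + (1/(89 + Q) - 55)*(-11)) + sqrt(13494 + A) = (-30075 + (1/(89 - 72) - 55)*(-11)) + sqrt(13494 + 6319) = (-30075 + (1/17 - 55)*(-11)) + sqrt(19813) = (-30075 - 934/17*(-11)) + sqrt(19813) = (-30075 + 10274/17) + sqrt(19813) = -501001/17 + sqrt(19813)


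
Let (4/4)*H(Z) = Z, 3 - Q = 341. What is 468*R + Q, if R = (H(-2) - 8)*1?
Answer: -5018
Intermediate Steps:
Q = -338 (Q = 3 - 1*341 = 3 - 341 = -338)
H(Z) = Z
R = -10 (R = (-2 - 8)*1 = -10*1 = -10)
468*R + Q = 468*(-10) - 338 = -4680 - 338 = -5018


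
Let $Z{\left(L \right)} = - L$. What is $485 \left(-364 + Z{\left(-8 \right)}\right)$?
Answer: $-172660$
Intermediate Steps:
$485 \left(-364 + Z{\left(-8 \right)}\right) = 485 \left(-364 - -8\right) = 485 \left(-364 + 8\right) = 485 \left(-356\right) = -172660$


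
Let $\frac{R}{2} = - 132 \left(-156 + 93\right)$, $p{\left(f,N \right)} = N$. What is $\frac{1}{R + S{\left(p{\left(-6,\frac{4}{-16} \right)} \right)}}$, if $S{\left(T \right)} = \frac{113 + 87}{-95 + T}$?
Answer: $\frac{381}{6335992} \approx 6.0133 \cdot 10^{-5}$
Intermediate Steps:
$S{\left(T \right)} = \frac{200}{-95 + T}$
$R = 16632$ ($R = 2 \left(- 132 \left(-156 + 93\right)\right) = 2 \left(\left(-132\right) \left(-63\right)\right) = 2 \cdot 8316 = 16632$)
$\frac{1}{R + S{\left(p{\left(-6,\frac{4}{-16} \right)} \right)}} = \frac{1}{16632 + \frac{200}{-95 + \frac{4}{-16}}} = \frac{1}{16632 + \frac{200}{-95 + 4 \left(- \frac{1}{16}\right)}} = \frac{1}{16632 + \frac{200}{-95 - \frac{1}{4}}} = \frac{1}{16632 + \frac{200}{- \frac{381}{4}}} = \frac{1}{16632 + 200 \left(- \frac{4}{381}\right)} = \frac{1}{16632 - \frac{800}{381}} = \frac{1}{\frac{6335992}{381}} = \frac{381}{6335992}$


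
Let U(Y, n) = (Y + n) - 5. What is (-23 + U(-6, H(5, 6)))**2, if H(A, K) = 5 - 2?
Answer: 961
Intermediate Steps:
H(A, K) = 3
U(Y, n) = -5 + Y + n
(-23 + U(-6, H(5, 6)))**2 = (-23 + (-5 - 6 + 3))**2 = (-23 - 8)**2 = (-31)**2 = 961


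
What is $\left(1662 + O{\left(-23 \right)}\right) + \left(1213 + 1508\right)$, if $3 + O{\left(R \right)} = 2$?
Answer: $4382$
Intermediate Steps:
$O{\left(R \right)} = -1$ ($O{\left(R \right)} = -3 + 2 = -1$)
$\left(1662 + O{\left(-23 \right)}\right) + \left(1213 + 1508\right) = \left(1662 - 1\right) + \left(1213 + 1508\right) = 1661 + 2721 = 4382$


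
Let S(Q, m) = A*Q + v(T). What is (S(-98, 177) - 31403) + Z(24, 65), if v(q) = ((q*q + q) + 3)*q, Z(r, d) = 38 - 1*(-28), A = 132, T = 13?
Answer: -41868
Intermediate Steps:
Z(r, d) = 66 (Z(r, d) = 38 + 28 = 66)
v(q) = q*(3 + q + q²) (v(q) = ((q² + q) + 3)*q = ((q + q²) + 3)*q = (3 + q + q²)*q = q*(3 + q + q²))
S(Q, m) = 2405 + 132*Q (S(Q, m) = 132*Q + 13*(3 + 13 + 13²) = 132*Q + 13*(3 + 13 + 169) = 132*Q + 13*185 = 132*Q + 2405 = 2405 + 132*Q)
(S(-98, 177) - 31403) + Z(24, 65) = ((2405 + 132*(-98)) - 31403) + 66 = ((2405 - 12936) - 31403) + 66 = (-10531 - 31403) + 66 = -41934 + 66 = -41868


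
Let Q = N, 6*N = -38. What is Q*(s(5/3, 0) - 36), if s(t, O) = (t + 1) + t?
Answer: 1805/9 ≈ 200.56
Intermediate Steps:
N = -19/3 (N = (⅙)*(-38) = -19/3 ≈ -6.3333)
s(t, O) = 1 + 2*t (s(t, O) = (1 + t) + t = 1 + 2*t)
Q = -19/3 ≈ -6.3333
Q*(s(5/3, 0) - 36) = -19*((1 + 2*(5/3)) - 36)/3 = -19*((1 + 10/3) - 36)/3 = -19*(13/3 - 36)/3 = -19/3*(-95/3) = 1805/9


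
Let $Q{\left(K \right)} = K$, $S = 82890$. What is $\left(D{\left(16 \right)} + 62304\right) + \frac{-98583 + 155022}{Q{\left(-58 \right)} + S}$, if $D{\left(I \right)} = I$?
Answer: $\frac{5162146679}{82832} \approx 62321.0$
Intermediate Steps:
$\left(D{\left(16 \right)} + 62304\right) + \frac{-98583 + 155022}{Q{\left(-58 \right)} + S} = \left(16 + 62304\right) + \frac{-98583 + 155022}{-58 + 82890} = 62320 + \frac{56439}{82832} = \frac{5162146679}{82832}$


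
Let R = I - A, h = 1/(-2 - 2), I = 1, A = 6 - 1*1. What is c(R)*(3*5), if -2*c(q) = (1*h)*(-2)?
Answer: -15/4 ≈ -3.7500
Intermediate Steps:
A = 5 (A = 6 - 1 = 5)
h = -¼ (h = 1/(-4) = -¼ ≈ -0.25000)
R = -4 (R = 1 - 1*5 = 1 - 5 = -4)
c(q) = -¼ (c(q) = -1*(-¼)*(-2)/2 = -(-1)*(-2)/8 = -½*½ = -¼)
c(R)*(3*5) = -3*5/4 = -¼*15 = -15/4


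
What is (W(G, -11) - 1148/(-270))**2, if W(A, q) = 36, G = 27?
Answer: 29528356/18225 ≈ 1620.2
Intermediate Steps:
(W(G, -11) - 1148/(-270))**2 = (36 - 1148/(-270))**2 = (36 - 1148*(-1/270))**2 = (36 + 574/135)**2 = (5434/135)**2 = 29528356/18225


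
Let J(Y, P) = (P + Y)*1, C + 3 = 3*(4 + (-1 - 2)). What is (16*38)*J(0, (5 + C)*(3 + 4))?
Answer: 21280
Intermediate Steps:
C = 0 (C = -3 + 3*(4 + (-1 - 2)) = -3 + 3*(4 - 3) = -3 + 3*1 = -3 + 3 = 0)
J(Y, P) = P + Y
(16*38)*J(0, (5 + C)*(3 + 4)) = (16*38)*((5 + 0)*(3 + 4) + 0) = 608*(5*7 + 0) = 608*(35 + 0) = 608*35 = 21280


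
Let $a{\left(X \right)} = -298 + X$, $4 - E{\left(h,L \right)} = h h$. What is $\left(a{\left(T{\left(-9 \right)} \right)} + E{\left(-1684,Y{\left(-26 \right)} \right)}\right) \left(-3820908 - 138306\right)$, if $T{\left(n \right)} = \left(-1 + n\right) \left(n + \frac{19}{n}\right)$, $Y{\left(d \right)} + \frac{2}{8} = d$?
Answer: $\frac{33685454620300}{3} \approx 1.1228 \cdot 10^{13}$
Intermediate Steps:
$Y{\left(d \right)} = - \frac{1}{4} + d$
$E{\left(h,L \right)} = 4 - h^{2}$ ($E{\left(h,L \right)} = 4 - h h = 4 - h^{2}$)
$\left(a{\left(T{\left(-9 \right)} \right)} + E{\left(-1684,Y{\left(-26 \right)} \right)}\right) \left(-3820908 - 138306\right) = \left(\left(-298 + \left(19 + \left(-9\right)^{2} - -9 - \frac{19}{-9}\right)\right) + \left(4 - \left(-1684\right)^{2}\right)\right) \left(-3820908 - 138306\right) = \left(\left(-298 + \left(19 + 81 + 9 - - \frac{19}{9}\right)\right) + \left(4 - 2835856\right)\right) \left(-3959214\right) = \left(\left(-298 + \left(19 + 81 + 9 + \frac{19}{9}\right)\right) + \left(4 - 2835856\right)\right) \left(-3959214\right) = \left(\left(-298 + \frac{1000}{9}\right) - 2835852\right) \left(-3959214\right) = \left(- \frac{1682}{9} - 2835852\right) \left(-3959214\right) = \left(- \frac{25524350}{9}\right) \left(-3959214\right) = \frac{33685454620300}{3}$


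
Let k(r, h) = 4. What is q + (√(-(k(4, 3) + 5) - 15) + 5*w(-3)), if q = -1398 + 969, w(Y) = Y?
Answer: -444 + 2*I*√6 ≈ -444.0 + 4.899*I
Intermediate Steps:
q = -429
q + (√(-(k(4, 3) + 5) - 15) + 5*w(-3)) = -429 + (√(-(4 + 5) - 15) + 5*(-3)) = -429 + (√(-1*9 - 15) - 15) = -429 + (√(-9 - 15) - 15) = -429 + (√(-24) - 15) = -429 + (2*I*√6 - 15) = -429 + (-15 + 2*I*√6) = -444 + 2*I*√6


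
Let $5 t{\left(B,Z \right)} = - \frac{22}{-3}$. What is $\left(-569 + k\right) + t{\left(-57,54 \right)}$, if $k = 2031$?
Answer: $\frac{21952}{15} \approx 1463.5$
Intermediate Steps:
$t{\left(B,Z \right)} = \frac{22}{15}$ ($t{\left(B,Z \right)} = \frac{\left(-22\right) \frac{1}{-3}}{5} = \frac{\left(-22\right) \left(- \frac{1}{3}\right)}{5} = \frac{1}{5} \cdot \frac{22}{3} = \frac{22}{15}$)
$\left(-569 + k\right) + t{\left(-57,54 \right)} = \left(-569 + 2031\right) + \frac{22}{15} = 1462 + \frac{22}{15} = \frac{21952}{15}$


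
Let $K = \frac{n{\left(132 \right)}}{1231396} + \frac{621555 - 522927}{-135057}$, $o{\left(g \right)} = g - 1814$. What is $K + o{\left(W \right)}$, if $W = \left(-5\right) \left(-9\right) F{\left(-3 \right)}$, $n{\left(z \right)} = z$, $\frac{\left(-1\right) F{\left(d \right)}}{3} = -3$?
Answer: $- \frac{19537526628676}{13859054131} \approx -1409.7$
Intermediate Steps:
$F{\left(d \right)} = 9$ ($F{\left(d \right)} = \left(-3\right) \left(-3\right) = 9$)
$W = 405$ ($W = \left(-5\right) \left(-9\right) 9 = 45 \cdot 9 = 405$)
$o{\left(g \right)} = -1814 + g$ ($o{\left(g \right)} = g - 1814 = -1814 + g$)
$K = - \frac{10119358097}{13859054131}$ ($K = \frac{132}{1231396} + \frac{621555 - 522927}{-135057} = 132 \cdot \frac{1}{1231396} + 98628 \left(- \frac{1}{135057}\right) = \frac{33}{307849} - \frac{32876}{45019} = - \frac{10119358097}{13859054131} \approx -0.73016$)
$K + o{\left(W \right)} = - \frac{10119358097}{13859054131} + \left(-1814 + 405\right) = - \frac{10119358097}{13859054131} - 1409 = - \frac{19537526628676}{13859054131}$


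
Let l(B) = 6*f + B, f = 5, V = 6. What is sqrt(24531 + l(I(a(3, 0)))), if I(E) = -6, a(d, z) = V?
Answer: sqrt(24555) ≈ 156.70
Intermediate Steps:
a(d, z) = 6
l(B) = 30 + B (l(B) = 6*5 + B = 30 + B)
sqrt(24531 + l(I(a(3, 0)))) = sqrt(24531 + (30 - 6)) = sqrt(24531 + 24) = sqrt(24555)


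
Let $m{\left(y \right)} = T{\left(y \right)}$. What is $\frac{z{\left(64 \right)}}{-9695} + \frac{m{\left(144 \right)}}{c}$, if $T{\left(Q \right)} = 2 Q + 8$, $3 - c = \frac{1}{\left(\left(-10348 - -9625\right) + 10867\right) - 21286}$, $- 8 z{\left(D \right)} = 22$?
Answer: $\frac{127898048657}{1296299060} \approx 98.664$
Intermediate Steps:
$z{\left(D \right)} = - \frac{11}{4}$ ($z{\left(D \right)} = \left(- \frac{1}{8}\right) 22 = - \frac{11}{4}$)
$c = \frac{33427}{11142}$ ($c = 3 - \frac{1}{\left(\left(-10348 - -9625\right) + 10867\right) - 21286} = 3 - \frac{1}{\left(\left(-10348 + 9625\right) + 10867\right) - 21286} = 3 - \frac{1}{\left(-723 + 10867\right) - 21286} = 3 - \frac{1}{10144 - 21286} = 3 - \frac{1}{-11142} = 3 - - \frac{1}{11142} = 3 + \frac{1}{11142} = \frac{33427}{11142} \approx 3.0001$)
$T{\left(Q \right)} = 8 + 2 Q$
$m{\left(y \right)} = 8 + 2 y$
$\frac{z{\left(64 \right)}}{-9695} + \frac{m{\left(144 \right)}}{c} = - \frac{11}{4 \left(-9695\right)} + \frac{8 + 2 \cdot 144}{\frac{33427}{11142}} = \left(- \frac{11}{4}\right) \left(- \frac{1}{9695}\right) + \left(8 + 288\right) \frac{11142}{33427} = \frac{11}{38780} + 296 \cdot \frac{11142}{33427} = \frac{11}{38780} + \frac{3298032}{33427} = \frac{127898048657}{1296299060}$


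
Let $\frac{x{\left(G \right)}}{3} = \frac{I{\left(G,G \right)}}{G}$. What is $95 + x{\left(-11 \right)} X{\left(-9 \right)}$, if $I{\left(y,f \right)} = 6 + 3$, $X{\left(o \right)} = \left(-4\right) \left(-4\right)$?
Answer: $\frac{613}{11} \approx 55.727$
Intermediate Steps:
$X{\left(o \right)} = 16$
$I{\left(y,f \right)} = 9$
$x{\left(G \right)} = \frac{27}{G}$ ($x{\left(G \right)} = 3 \frac{9}{G} = \frac{27}{G}$)
$95 + x{\left(-11 \right)} X{\left(-9 \right)} = 95 + \frac{27}{-11} \cdot 16 = 95 + 27 \left(- \frac{1}{11}\right) 16 = 95 - \frac{432}{11} = \frac{613}{11}$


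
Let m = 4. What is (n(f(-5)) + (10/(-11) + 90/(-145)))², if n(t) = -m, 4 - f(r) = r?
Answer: 3111696/101761 ≈ 30.578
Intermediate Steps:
f(r) = 4 - r
n(t) = -4 (n(t) = -1*4 = -4)
(n(f(-5)) + (10/(-11) + 90/(-145)))² = (-4 + (10/(-11) + 90/(-145)))² = (-4 + (10*(-1/11) + 90*(-1/145)))² = (-4 + (-10/11 - 18/29))² = (-4 - 488/319)² = (-1764/319)² = 3111696/101761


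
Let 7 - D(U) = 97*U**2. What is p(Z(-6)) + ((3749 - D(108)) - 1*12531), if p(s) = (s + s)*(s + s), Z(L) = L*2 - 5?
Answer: 1123775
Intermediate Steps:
D(U) = 7 - 97*U**2
Z(L) = -5 + 2*L (Z(L) = 2*L - 5 = -5 + 2*L)
p(s) = 4*s**2 (p(s) = (2*s)*(2*s) = 4*s**2)
p(Z(-6)) + ((3749 - D(108)) - 1*12531) = 4*(-5 + 2*(-6))**2 + ((3749 - (7 - 97*108**2)) - 1*12531) = 4*(-5 - 12)**2 + ((3749 - (7 - 97*11664)) - 12531) = 4*(-17)**2 + ((3749 - (7 - 1131408)) - 12531) = 4*289 + ((3749 - 1*(-1131401)) - 12531) = 1156 + ((3749 + 1131401) - 12531) = 1156 + (1135150 - 12531) = 1156 + 1122619 = 1123775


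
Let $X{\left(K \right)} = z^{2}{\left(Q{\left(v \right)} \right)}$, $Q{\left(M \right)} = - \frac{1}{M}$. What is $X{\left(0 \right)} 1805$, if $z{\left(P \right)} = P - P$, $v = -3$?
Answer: $0$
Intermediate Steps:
$z{\left(P \right)} = 0$
$X{\left(K \right)} = 0$ ($X{\left(K \right)} = 0^{2} = 0$)
$X{\left(0 \right)} 1805 = 0 \cdot 1805 = 0$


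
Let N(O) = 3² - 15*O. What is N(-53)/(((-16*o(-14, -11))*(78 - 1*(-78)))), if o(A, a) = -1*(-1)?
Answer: -67/208 ≈ -0.32212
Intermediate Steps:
N(O) = 9 - 15*O
o(A, a) = 1
N(-53)/(((-16*o(-14, -11))*(78 - 1*(-78)))) = (9 - 15*(-53))/(((-16*1)*(78 - 1*(-78)))) = (9 + 795)/((-16*(78 + 78))) = 804/((-16*156)) = 804/(-2496) = 804*(-1/2496) = -67/208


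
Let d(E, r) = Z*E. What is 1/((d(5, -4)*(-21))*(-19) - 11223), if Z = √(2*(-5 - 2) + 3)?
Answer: -1247/18859556 - 665*I*√11/56578668 ≈ -6.612e-5 - 3.8982e-5*I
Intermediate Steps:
Z = I*√11 (Z = √(2*(-7) + 3) = √(-14 + 3) = √(-11) = I*√11 ≈ 3.3166*I)
d(E, r) = I*E*√11 (d(E, r) = (I*√11)*E = I*E*√11)
1/((d(5, -4)*(-21))*(-19) - 11223) = 1/(((I*5*√11)*(-21))*(-19) - 11223) = 1/(((5*I*√11)*(-21))*(-19) - 11223) = 1/(-105*I*√11*(-19) - 11223) = 1/(1995*I*√11 - 11223) = 1/(-11223 + 1995*I*√11)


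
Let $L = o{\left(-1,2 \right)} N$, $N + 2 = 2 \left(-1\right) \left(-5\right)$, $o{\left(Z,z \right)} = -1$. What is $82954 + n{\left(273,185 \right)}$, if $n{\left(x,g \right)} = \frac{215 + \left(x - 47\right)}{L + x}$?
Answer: $\frac{21983251}{265} \approx 82956.0$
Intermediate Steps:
$N = 8$ ($N = -2 + 2 \left(-1\right) \left(-5\right) = -2 - -10 = -2 + 10 = 8$)
$L = -8$ ($L = \left(-1\right) 8 = -8$)
$n{\left(x,g \right)} = \frac{168 + x}{-8 + x}$ ($n{\left(x,g \right)} = \frac{215 + \left(x - 47\right)}{-8 + x} = \frac{215 + \left(-47 + x\right)}{-8 + x} = \frac{168 + x}{-8 + x}$)
$82954 + n{\left(273,185 \right)} = 82954 + \frac{168 + 273}{-8 + 273} = 82954 + \frac{1}{265} \cdot 441 = 82954 + \frac{441}{265} = \frac{21983251}{265}$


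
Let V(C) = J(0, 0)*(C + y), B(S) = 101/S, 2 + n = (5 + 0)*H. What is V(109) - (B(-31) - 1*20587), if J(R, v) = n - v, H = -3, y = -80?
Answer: 623015/31 ≈ 20097.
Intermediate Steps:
n = -17 (n = -2 + (5 + 0)*(-3) = -2 + 5*(-3) = -2 - 15 = -17)
J(R, v) = -17 - v
V(C) = 1360 - 17*C (V(C) = (-17 - 1*0)*(C - 80) = (-17 + 0)*(-80 + C) = -17*(-80 + C) = 1360 - 17*C)
V(109) - (B(-31) - 1*20587) = (1360 - 17*109) - (101/(-31) - 1*20587) = (1360 - 1853) - (101*(-1/31) - 20587) = -493 - (-101/31 - 20587) = -493 - 1*(-638298/31) = -493 + 638298/31 = 623015/31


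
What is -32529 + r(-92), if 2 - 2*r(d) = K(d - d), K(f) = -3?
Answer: -65053/2 ≈ -32527.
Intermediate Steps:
r(d) = 5/2 (r(d) = 1 - ½*(-3) = 1 + 3/2 = 5/2)
-32529 + r(-92) = -32529 + 5/2 = -65053/2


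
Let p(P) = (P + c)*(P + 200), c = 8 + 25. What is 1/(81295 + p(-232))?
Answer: 1/87663 ≈ 1.1407e-5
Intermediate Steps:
c = 33
p(P) = (33 + P)*(200 + P) (p(P) = (P + 33)*(P + 200) = (33 + P)*(200 + P))
1/(81295 + p(-232)) = 1/(81295 + (6600 + (-232)² + 233*(-232))) = 1/(81295 + (6600 + 53824 - 54056)) = 1/(81295 + 6368) = 1/87663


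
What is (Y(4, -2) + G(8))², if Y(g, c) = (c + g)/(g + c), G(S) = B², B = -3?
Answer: 100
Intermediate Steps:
G(S) = 9 (G(S) = (-3)² = 9)
Y(g, c) = 1 (Y(g, c) = (c + g)/(c + g) = 1)
(Y(4, -2) + G(8))² = (1 + 9)² = 10² = 100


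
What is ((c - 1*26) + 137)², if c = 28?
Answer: 19321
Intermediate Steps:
((c - 1*26) + 137)² = ((28 - 1*26) + 137)² = ((28 - 26) + 137)² = (2 + 137)² = 139² = 19321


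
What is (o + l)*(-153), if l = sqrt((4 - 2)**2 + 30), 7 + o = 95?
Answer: -13464 - 153*sqrt(34) ≈ -14356.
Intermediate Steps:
o = 88 (o = -7 + 95 = 88)
l = sqrt(34) (l = sqrt(2**2 + 30) = sqrt(4 + 30) = sqrt(34) ≈ 5.8309)
(o + l)*(-153) = (88 + sqrt(34))*(-153) = -13464 - 153*sqrt(34)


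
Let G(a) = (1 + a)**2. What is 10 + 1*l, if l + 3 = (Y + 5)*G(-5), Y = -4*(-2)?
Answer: 215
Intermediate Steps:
Y = 8
l = 205 (l = -3 + (8 + 5)*(1 - 5)**2 = -3 + 13*(-4)**2 = -3 + 13*16 = -3 + 208 = 205)
10 + 1*l = 10 + 1*205 = 10 + 205 = 215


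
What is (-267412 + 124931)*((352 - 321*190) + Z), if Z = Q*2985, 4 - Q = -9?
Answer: 3110787673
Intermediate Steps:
Q = 13 (Q = 4 - 1*(-9) = 4 + 9 = 13)
Z = 38805 (Z = 13*2985 = 38805)
(-267412 + 124931)*((352 - 321*190) + Z) = (-267412 + 124931)*((352 - 321*190) + 38805) = -142481*((352 - 60990) + 38805) = -142481*(-60638 + 38805) = -142481*(-21833) = 3110787673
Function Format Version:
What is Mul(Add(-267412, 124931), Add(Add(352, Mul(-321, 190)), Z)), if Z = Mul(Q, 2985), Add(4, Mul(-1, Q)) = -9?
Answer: 3110787673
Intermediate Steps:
Q = 13 (Q = Add(4, Mul(-1, -9)) = Add(4, 9) = 13)
Z = 38805 (Z = Mul(13, 2985) = 38805)
Mul(Add(-267412, 124931), Add(Add(352, Mul(-321, 190)), Z)) = Mul(Add(-267412, 124931), Add(Add(352, Mul(-321, 190)), 38805)) = Mul(-142481, Add(Add(352, -60990), 38805)) = Mul(-142481, Add(-60638, 38805)) = Mul(-142481, -21833) = 3110787673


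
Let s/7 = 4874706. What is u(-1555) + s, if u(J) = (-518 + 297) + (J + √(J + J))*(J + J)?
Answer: 38958771 - 3110*I*√3110 ≈ 3.8959e+7 - 1.7344e+5*I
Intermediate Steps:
s = 34122942 (s = 7*4874706 = 34122942)
u(J) = -221 + 2*J*(J + √2*√J) (u(J) = -221 + (J + √(2*J))*(2*J) = -221 + (J + √2*√J)*(2*J) = -221 + 2*J*(J + √2*√J))
u(-1555) + s = (-221 + 2*(-1555)² + 2*√2*(-1555)^(3/2)) + 34122942 = (-221 + 2*2418025 + 2*√2*(-1555*I*√1555)) + 34122942 = (-221 + 4836050 - 3110*I*√3110) + 34122942 = (4835829 - 3110*I*√3110) + 34122942 = 38958771 - 3110*I*√3110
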